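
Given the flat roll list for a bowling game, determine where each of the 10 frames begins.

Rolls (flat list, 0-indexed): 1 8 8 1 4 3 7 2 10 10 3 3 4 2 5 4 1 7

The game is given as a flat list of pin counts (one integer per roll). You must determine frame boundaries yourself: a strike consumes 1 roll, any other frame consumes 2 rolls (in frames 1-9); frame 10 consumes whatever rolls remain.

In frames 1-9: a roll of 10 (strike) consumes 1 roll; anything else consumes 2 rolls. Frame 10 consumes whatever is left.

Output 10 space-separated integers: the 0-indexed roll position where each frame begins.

Answer: 0 2 4 6 8 9 10 12 14 16

Derivation:
Frame 1 starts at roll index 0: rolls=1,8 (sum=9), consumes 2 rolls
Frame 2 starts at roll index 2: rolls=8,1 (sum=9), consumes 2 rolls
Frame 3 starts at roll index 4: rolls=4,3 (sum=7), consumes 2 rolls
Frame 4 starts at roll index 6: rolls=7,2 (sum=9), consumes 2 rolls
Frame 5 starts at roll index 8: roll=10 (strike), consumes 1 roll
Frame 6 starts at roll index 9: roll=10 (strike), consumes 1 roll
Frame 7 starts at roll index 10: rolls=3,3 (sum=6), consumes 2 rolls
Frame 8 starts at roll index 12: rolls=4,2 (sum=6), consumes 2 rolls
Frame 9 starts at roll index 14: rolls=5,4 (sum=9), consumes 2 rolls
Frame 10 starts at roll index 16: 2 remaining rolls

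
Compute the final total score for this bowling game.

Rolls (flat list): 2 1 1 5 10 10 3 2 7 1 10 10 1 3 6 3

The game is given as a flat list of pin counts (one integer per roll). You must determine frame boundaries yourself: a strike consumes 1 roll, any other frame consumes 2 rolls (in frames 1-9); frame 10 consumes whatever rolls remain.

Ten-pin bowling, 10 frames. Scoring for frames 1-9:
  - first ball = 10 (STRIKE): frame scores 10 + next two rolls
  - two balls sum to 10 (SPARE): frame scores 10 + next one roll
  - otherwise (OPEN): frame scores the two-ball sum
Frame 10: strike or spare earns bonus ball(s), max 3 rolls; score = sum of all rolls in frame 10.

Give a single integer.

Frame 1: OPEN (2+1=3). Cumulative: 3
Frame 2: OPEN (1+5=6). Cumulative: 9
Frame 3: STRIKE. 10 + next two rolls (10+3) = 23. Cumulative: 32
Frame 4: STRIKE. 10 + next two rolls (3+2) = 15. Cumulative: 47
Frame 5: OPEN (3+2=5). Cumulative: 52
Frame 6: OPEN (7+1=8). Cumulative: 60
Frame 7: STRIKE. 10 + next two rolls (10+1) = 21. Cumulative: 81
Frame 8: STRIKE. 10 + next two rolls (1+3) = 14. Cumulative: 95
Frame 9: OPEN (1+3=4). Cumulative: 99
Frame 10: OPEN. Sum of all frame-10 rolls (6+3) = 9. Cumulative: 108

Answer: 108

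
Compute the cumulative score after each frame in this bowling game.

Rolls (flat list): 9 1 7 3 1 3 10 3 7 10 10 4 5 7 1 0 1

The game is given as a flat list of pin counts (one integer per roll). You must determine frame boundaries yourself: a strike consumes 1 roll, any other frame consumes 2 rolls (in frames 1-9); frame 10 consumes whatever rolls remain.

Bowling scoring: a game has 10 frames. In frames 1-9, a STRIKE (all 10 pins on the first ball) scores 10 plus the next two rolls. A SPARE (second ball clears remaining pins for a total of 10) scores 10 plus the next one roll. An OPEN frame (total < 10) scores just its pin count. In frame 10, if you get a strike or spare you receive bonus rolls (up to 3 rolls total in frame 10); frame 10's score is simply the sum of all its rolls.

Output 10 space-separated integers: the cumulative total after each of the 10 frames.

Answer: 17 28 32 52 72 96 115 124 132 133

Derivation:
Frame 1: SPARE (9+1=10). 10 + next roll (7) = 17. Cumulative: 17
Frame 2: SPARE (7+3=10). 10 + next roll (1) = 11. Cumulative: 28
Frame 3: OPEN (1+3=4). Cumulative: 32
Frame 4: STRIKE. 10 + next two rolls (3+7) = 20. Cumulative: 52
Frame 5: SPARE (3+7=10). 10 + next roll (10) = 20. Cumulative: 72
Frame 6: STRIKE. 10 + next two rolls (10+4) = 24. Cumulative: 96
Frame 7: STRIKE. 10 + next two rolls (4+5) = 19. Cumulative: 115
Frame 8: OPEN (4+5=9). Cumulative: 124
Frame 9: OPEN (7+1=8). Cumulative: 132
Frame 10: OPEN. Sum of all frame-10 rolls (0+1) = 1. Cumulative: 133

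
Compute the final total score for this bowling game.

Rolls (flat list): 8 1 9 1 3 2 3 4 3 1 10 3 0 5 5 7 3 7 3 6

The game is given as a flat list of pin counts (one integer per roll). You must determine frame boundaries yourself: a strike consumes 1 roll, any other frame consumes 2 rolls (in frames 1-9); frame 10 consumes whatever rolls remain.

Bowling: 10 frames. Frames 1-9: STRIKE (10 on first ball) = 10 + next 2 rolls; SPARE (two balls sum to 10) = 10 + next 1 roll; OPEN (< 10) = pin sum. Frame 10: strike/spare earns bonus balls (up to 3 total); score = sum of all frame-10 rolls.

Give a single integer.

Frame 1: OPEN (8+1=9). Cumulative: 9
Frame 2: SPARE (9+1=10). 10 + next roll (3) = 13. Cumulative: 22
Frame 3: OPEN (3+2=5). Cumulative: 27
Frame 4: OPEN (3+4=7). Cumulative: 34
Frame 5: OPEN (3+1=4). Cumulative: 38
Frame 6: STRIKE. 10 + next two rolls (3+0) = 13. Cumulative: 51
Frame 7: OPEN (3+0=3). Cumulative: 54
Frame 8: SPARE (5+5=10). 10 + next roll (7) = 17. Cumulative: 71
Frame 9: SPARE (7+3=10). 10 + next roll (7) = 17. Cumulative: 88
Frame 10: SPARE. Sum of all frame-10 rolls (7+3+6) = 16. Cumulative: 104

Answer: 104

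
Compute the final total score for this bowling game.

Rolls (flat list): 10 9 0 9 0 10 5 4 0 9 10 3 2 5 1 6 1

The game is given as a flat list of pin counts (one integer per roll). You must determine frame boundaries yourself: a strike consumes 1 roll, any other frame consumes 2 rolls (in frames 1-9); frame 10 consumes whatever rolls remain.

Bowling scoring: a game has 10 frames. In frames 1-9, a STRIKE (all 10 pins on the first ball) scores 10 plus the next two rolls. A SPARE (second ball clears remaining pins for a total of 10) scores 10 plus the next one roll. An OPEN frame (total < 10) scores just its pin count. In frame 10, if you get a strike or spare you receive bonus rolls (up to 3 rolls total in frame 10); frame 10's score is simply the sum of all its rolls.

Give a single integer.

Frame 1: STRIKE. 10 + next two rolls (9+0) = 19. Cumulative: 19
Frame 2: OPEN (9+0=9). Cumulative: 28
Frame 3: OPEN (9+0=9). Cumulative: 37
Frame 4: STRIKE. 10 + next two rolls (5+4) = 19. Cumulative: 56
Frame 5: OPEN (5+4=9). Cumulative: 65
Frame 6: OPEN (0+9=9). Cumulative: 74
Frame 7: STRIKE. 10 + next two rolls (3+2) = 15. Cumulative: 89
Frame 8: OPEN (3+2=5). Cumulative: 94
Frame 9: OPEN (5+1=6). Cumulative: 100
Frame 10: OPEN. Sum of all frame-10 rolls (6+1) = 7. Cumulative: 107

Answer: 107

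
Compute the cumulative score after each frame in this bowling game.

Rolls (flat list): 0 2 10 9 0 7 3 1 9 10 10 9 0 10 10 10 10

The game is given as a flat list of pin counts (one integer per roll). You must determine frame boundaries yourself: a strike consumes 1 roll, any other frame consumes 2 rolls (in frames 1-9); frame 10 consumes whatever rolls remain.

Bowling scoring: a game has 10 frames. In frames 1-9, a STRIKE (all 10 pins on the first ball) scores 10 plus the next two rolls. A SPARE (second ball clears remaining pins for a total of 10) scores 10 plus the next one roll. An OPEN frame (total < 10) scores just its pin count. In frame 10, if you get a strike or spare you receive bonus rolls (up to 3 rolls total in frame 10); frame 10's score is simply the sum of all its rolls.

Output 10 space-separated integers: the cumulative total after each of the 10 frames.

Frame 1: OPEN (0+2=2). Cumulative: 2
Frame 2: STRIKE. 10 + next two rolls (9+0) = 19. Cumulative: 21
Frame 3: OPEN (9+0=9). Cumulative: 30
Frame 4: SPARE (7+3=10). 10 + next roll (1) = 11. Cumulative: 41
Frame 5: SPARE (1+9=10). 10 + next roll (10) = 20. Cumulative: 61
Frame 6: STRIKE. 10 + next two rolls (10+9) = 29. Cumulative: 90
Frame 7: STRIKE. 10 + next two rolls (9+0) = 19. Cumulative: 109
Frame 8: OPEN (9+0=9). Cumulative: 118
Frame 9: STRIKE. 10 + next two rolls (10+10) = 30. Cumulative: 148
Frame 10: STRIKE. Sum of all frame-10 rolls (10+10+10) = 30. Cumulative: 178

Answer: 2 21 30 41 61 90 109 118 148 178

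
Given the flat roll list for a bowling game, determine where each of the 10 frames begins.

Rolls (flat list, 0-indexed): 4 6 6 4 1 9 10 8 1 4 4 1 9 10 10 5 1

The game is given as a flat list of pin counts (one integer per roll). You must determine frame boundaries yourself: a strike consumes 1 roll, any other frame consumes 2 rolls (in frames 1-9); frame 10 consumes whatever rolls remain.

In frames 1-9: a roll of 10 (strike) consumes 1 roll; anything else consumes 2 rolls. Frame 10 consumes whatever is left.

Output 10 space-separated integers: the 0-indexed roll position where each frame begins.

Frame 1 starts at roll index 0: rolls=4,6 (sum=10), consumes 2 rolls
Frame 2 starts at roll index 2: rolls=6,4 (sum=10), consumes 2 rolls
Frame 3 starts at roll index 4: rolls=1,9 (sum=10), consumes 2 rolls
Frame 4 starts at roll index 6: roll=10 (strike), consumes 1 roll
Frame 5 starts at roll index 7: rolls=8,1 (sum=9), consumes 2 rolls
Frame 6 starts at roll index 9: rolls=4,4 (sum=8), consumes 2 rolls
Frame 7 starts at roll index 11: rolls=1,9 (sum=10), consumes 2 rolls
Frame 8 starts at roll index 13: roll=10 (strike), consumes 1 roll
Frame 9 starts at roll index 14: roll=10 (strike), consumes 1 roll
Frame 10 starts at roll index 15: 2 remaining rolls

Answer: 0 2 4 6 7 9 11 13 14 15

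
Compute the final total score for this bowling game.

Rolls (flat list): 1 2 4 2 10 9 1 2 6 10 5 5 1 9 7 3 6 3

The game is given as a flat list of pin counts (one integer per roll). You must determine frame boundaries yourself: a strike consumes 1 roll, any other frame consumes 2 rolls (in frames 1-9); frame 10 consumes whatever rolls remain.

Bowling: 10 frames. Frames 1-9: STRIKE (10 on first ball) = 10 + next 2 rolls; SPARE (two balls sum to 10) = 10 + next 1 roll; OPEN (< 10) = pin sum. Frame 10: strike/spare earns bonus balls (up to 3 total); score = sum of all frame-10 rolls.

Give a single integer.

Answer: 122

Derivation:
Frame 1: OPEN (1+2=3). Cumulative: 3
Frame 2: OPEN (4+2=6). Cumulative: 9
Frame 3: STRIKE. 10 + next two rolls (9+1) = 20. Cumulative: 29
Frame 4: SPARE (9+1=10). 10 + next roll (2) = 12. Cumulative: 41
Frame 5: OPEN (2+6=8). Cumulative: 49
Frame 6: STRIKE. 10 + next two rolls (5+5) = 20. Cumulative: 69
Frame 7: SPARE (5+5=10). 10 + next roll (1) = 11. Cumulative: 80
Frame 8: SPARE (1+9=10). 10 + next roll (7) = 17. Cumulative: 97
Frame 9: SPARE (7+3=10). 10 + next roll (6) = 16. Cumulative: 113
Frame 10: OPEN. Sum of all frame-10 rolls (6+3) = 9. Cumulative: 122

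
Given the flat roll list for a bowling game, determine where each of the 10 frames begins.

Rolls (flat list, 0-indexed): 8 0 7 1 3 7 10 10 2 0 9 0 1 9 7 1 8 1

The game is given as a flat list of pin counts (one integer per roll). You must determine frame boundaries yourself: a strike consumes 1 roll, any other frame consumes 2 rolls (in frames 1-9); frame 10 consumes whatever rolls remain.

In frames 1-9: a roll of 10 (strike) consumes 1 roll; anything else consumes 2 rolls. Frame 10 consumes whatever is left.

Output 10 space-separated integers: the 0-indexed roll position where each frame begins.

Frame 1 starts at roll index 0: rolls=8,0 (sum=8), consumes 2 rolls
Frame 2 starts at roll index 2: rolls=7,1 (sum=8), consumes 2 rolls
Frame 3 starts at roll index 4: rolls=3,7 (sum=10), consumes 2 rolls
Frame 4 starts at roll index 6: roll=10 (strike), consumes 1 roll
Frame 5 starts at roll index 7: roll=10 (strike), consumes 1 roll
Frame 6 starts at roll index 8: rolls=2,0 (sum=2), consumes 2 rolls
Frame 7 starts at roll index 10: rolls=9,0 (sum=9), consumes 2 rolls
Frame 8 starts at roll index 12: rolls=1,9 (sum=10), consumes 2 rolls
Frame 9 starts at roll index 14: rolls=7,1 (sum=8), consumes 2 rolls
Frame 10 starts at roll index 16: 2 remaining rolls

Answer: 0 2 4 6 7 8 10 12 14 16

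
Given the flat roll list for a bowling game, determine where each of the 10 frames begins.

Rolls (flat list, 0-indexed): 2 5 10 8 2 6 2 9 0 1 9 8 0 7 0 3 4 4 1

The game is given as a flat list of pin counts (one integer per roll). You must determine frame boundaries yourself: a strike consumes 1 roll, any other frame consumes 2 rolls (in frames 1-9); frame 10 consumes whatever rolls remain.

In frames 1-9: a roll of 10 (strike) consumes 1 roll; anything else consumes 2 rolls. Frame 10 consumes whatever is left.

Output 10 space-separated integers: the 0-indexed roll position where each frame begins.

Frame 1 starts at roll index 0: rolls=2,5 (sum=7), consumes 2 rolls
Frame 2 starts at roll index 2: roll=10 (strike), consumes 1 roll
Frame 3 starts at roll index 3: rolls=8,2 (sum=10), consumes 2 rolls
Frame 4 starts at roll index 5: rolls=6,2 (sum=8), consumes 2 rolls
Frame 5 starts at roll index 7: rolls=9,0 (sum=9), consumes 2 rolls
Frame 6 starts at roll index 9: rolls=1,9 (sum=10), consumes 2 rolls
Frame 7 starts at roll index 11: rolls=8,0 (sum=8), consumes 2 rolls
Frame 8 starts at roll index 13: rolls=7,0 (sum=7), consumes 2 rolls
Frame 9 starts at roll index 15: rolls=3,4 (sum=7), consumes 2 rolls
Frame 10 starts at roll index 17: 2 remaining rolls

Answer: 0 2 3 5 7 9 11 13 15 17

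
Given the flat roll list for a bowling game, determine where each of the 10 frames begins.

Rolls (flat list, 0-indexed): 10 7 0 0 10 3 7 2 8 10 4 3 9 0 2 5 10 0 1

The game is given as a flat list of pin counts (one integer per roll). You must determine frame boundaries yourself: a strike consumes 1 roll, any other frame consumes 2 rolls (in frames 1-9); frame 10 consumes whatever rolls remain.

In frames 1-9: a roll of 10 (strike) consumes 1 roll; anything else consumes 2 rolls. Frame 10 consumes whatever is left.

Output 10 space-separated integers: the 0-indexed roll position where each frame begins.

Answer: 0 1 3 5 7 9 10 12 14 16

Derivation:
Frame 1 starts at roll index 0: roll=10 (strike), consumes 1 roll
Frame 2 starts at roll index 1: rolls=7,0 (sum=7), consumes 2 rolls
Frame 3 starts at roll index 3: rolls=0,10 (sum=10), consumes 2 rolls
Frame 4 starts at roll index 5: rolls=3,7 (sum=10), consumes 2 rolls
Frame 5 starts at roll index 7: rolls=2,8 (sum=10), consumes 2 rolls
Frame 6 starts at roll index 9: roll=10 (strike), consumes 1 roll
Frame 7 starts at roll index 10: rolls=4,3 (sum=7), consumes 2 rolls
Frame 8 starts at roll index 12: rolls=9,0 (sum=9), consumes 2 rolls
Frame 9 starts at roll index 14: rolls=2,5 (sum=7), consumes 2 rolls
Frame 10 starts at roll index 16: 3 remaining rolls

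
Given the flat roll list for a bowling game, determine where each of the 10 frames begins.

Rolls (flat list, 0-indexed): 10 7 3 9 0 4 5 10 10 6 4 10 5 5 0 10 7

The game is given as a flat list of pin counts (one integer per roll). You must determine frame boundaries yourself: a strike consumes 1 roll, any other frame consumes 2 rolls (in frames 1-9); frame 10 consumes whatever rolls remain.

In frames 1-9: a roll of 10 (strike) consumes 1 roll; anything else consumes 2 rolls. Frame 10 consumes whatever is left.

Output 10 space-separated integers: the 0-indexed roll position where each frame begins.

Frame 1 starts at roll index 0: roll=10 (strike), consumes 1 roll
Frame 2 starts at roll index 1: rolls=7,3 (sum=10), consumes 2 rolls
Frame 3 starts at roll index 3: rolls=9,0 (sum=9), consumes 2 rolls
Frame 4 starts at roll index 5: rolls=4,5 (sum=9), consumes 2 rolls
Frame 5 starts at roll index 7: roll=10 (strike), consumes 1 roll
Frame 6 starts at roll index 8: roll=10 (strike), consumes 1 roll
Frame 7 starts at roll index 9: rolls=6,4 (sum=10), consumes 2 rolls
Frame 8 starts at roll index 11: roll=10 (strike), consumes 1 roll
Frame 9 starts at roll index 12: rolls=5,5 (sum=10), consumes 2 rolls
Frame 10 starts at roll index 14: 3 remaining rolls

Answer: 0 1 3 5 7 8 9 11 12 14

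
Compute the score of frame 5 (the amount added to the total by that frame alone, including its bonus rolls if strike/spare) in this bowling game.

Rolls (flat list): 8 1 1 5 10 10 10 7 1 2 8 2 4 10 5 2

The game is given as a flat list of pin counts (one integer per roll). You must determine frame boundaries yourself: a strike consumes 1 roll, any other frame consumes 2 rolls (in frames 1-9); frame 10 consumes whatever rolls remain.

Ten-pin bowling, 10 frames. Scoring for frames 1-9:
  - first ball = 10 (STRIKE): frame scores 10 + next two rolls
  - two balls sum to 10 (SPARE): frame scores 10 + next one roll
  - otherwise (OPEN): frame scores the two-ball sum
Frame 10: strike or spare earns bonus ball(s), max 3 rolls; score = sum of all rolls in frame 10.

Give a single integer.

Frame 1: OPEN (8+1=9). Cumulative: 9
Frame 2: OPEN (1+5=6). Cumulative: 15
Frame 3: STRIKE. 10 + next two rolls (10+10) = 30. Cumulative: 45
Frame 4: STRIKE. 10 + next two rolls (10+7) = 27. Cumulative: 72
Frame 5: STRIKE. 10 + next two rolls (7+1) = 18. Cumulative: 90
Frame 6: OPEN (7+1=8). Cumulative: 98
Frame 7: SPARE (2+8=10). 10 + next roll (2) = 12. Cumulative: 110

Answer: 18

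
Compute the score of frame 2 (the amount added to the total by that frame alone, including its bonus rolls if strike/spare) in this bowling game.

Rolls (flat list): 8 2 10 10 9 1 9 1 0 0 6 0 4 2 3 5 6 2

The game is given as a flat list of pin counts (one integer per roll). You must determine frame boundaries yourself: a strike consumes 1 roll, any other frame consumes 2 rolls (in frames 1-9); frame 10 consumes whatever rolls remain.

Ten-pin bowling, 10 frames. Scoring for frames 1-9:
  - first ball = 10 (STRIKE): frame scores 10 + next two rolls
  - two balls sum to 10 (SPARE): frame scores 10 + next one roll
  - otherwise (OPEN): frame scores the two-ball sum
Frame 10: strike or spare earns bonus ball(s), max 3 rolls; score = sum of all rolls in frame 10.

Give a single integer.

Answer: 29

Derivation:
Frame 1: SPARE (8+2=10). 10 + next roll (10) = 20. Cumulative: 20
Frame 2: STRIKE. 10 + next two rolls (10+9) = 29. Cumulative: 49
Frame 3: STRIKE. 10 + next two rolls (9+1) = 20. Cumulative: 69
Frame 4: SPARE (9+1=10). 10 + next roll (9) = 19. Cumulative: 88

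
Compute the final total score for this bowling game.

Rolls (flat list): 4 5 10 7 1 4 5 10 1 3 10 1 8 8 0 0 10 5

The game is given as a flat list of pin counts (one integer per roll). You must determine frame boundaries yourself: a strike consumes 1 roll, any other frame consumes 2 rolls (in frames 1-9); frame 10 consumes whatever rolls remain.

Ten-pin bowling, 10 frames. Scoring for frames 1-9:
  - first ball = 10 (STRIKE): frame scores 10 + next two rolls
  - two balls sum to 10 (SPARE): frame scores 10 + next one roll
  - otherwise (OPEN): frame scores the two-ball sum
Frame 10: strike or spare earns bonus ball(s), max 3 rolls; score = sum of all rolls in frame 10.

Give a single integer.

Answer: 113

Derivation:
Frame 1: OPEN (4+5=9). Cumulative: 9
Frame 2: STRIKE. 10 + next two rolls (7+1) = 18. Cumulative: 27
Frame 3: OPEN (7+1=8). Cumulative: 35
Frame 4: OPEN (4+5=9). Cumulative: 44
Frame 5: STRIKE. 10 + next two rolls (1+3) = 14. Cumulative: 58
Frame 6: OPEN (1+3=4). Cumulative: 62
Frame 7: STRIKE. 10 + next two rolls (1+8) = 19. Cumulative: 81
Frame 8: OPEN (1+8=9). Cumulative: 90
Frame 9: OPEN (8+0=8). Cumulative: 98
Frame 10: SPARE. Sum of all frame-10 rolls (0+10+5) = 15. Cumulative: 113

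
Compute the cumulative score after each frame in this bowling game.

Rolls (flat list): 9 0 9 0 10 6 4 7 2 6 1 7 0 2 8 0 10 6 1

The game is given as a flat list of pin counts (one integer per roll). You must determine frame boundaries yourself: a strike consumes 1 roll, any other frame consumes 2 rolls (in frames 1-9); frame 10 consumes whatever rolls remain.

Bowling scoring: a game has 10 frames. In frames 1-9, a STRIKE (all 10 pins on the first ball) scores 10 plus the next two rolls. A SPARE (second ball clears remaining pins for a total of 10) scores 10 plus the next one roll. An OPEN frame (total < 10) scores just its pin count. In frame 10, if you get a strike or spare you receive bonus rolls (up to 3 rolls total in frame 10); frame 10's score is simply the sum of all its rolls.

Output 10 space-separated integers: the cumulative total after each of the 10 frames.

Answer: 9 18 38 55 64 71 78 88 104 111

Derivation:
Frame 1: OPEN (9+0=9). Cumulative: 9
Frame 2: OPEN (9+0=9). Cumulative: 18
Frame 3: STRIKE. 10 + next two rolls (6+4) = 20. Cumulative: 38
Frame 4: SPARE (6+4=10). 10 + next roll (7) = 17. Cumulative: 55
Frame 5: OPEN (7+2=9). Cumulative: 64
Frame 6: OPEN (6+1=7). Cumulative: 71
Frame 7: OPEN (7+0=7). Cumulative: 78
Frame 8: SPARE (2+8=10). 10 + next roll (0) = 10. Cumulative: 88
Frame 9: SPARE (0+10=10). 10 + next roll (6) = 16. Cumulative: 104
Frame 10: OPEN. Sum of all frame-10 rolls (6+1) = 7. Cumulative: 111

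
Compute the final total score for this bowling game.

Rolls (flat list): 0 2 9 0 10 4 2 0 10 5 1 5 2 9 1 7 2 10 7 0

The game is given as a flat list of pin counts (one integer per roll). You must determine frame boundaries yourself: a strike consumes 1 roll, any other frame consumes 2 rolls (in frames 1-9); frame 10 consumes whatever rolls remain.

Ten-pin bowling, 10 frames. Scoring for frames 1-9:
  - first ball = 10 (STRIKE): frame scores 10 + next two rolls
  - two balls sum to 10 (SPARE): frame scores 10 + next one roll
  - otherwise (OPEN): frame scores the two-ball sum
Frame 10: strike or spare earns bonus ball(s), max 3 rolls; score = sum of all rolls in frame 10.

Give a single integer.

Frame 1: OPEN (0+2=2). Cumulative: 2
Frame 2: OPEN (9+0=9). Cumulative: 11
Frame 3: STRIKE. 10 + next two rolls (4+2) = 16. Cumulative: 27
Frame 4: OPEN (4+2=6). Cumulative: 33
Frame 5: SPARE (0+10=10). 10 + next roll (5) = 15. Cumulative: 48
Frame 6: OPEN (5+1=6). Cumulative: 54
Frame 7: OPEN (5+2=7). Cumulative: 61
Frame 8: SPARE (9+1=10). 10 + next roll (7) = 17. Cumulative: 78
Frame 9: OPEN (7+2=9). Cumulative: 87
Frame 10: STRIKE. Sum of all frame-10 rolls (10+7+0) = 17. Cumulative: 104

Answer: 104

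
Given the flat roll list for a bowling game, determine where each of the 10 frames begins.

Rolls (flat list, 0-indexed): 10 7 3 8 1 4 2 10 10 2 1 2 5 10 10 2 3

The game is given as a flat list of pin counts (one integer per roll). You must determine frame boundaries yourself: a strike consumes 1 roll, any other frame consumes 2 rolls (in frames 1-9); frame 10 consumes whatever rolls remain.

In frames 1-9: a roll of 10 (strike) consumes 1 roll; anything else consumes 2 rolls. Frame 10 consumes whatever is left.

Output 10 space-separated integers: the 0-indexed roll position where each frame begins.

Frame 1 starts at roll index 0: roll=10 (strike), consumes 1 roll
Frame 2 starts at roll index 1: rolls=7,3 (sum=10), consumes 2 rolls
Frame 3 starts at roll index 3: rolls=8,1 (sum=9), consumes 2 rolls
Frame 4 starts at roll index 5: rolls=4,2 (sum=6), consumes 2 rolls
Frame 5 starts at roll index 7: roll=10 (strike), consumes 1 roll
Frame 6 starts at roll index 8: roll=10 (strike), consumes 1 roll
Frame 7 starts at roll index 9: rolls=2,1 (sum=3), consumes 2 rolls
Frame 8 starts at roll index 11: rolls=2,5 (sum=7), consumes 2 rolls
Frame 9 starts at roll index 13: roll=10 (strike), consumes 1 roll
Frame 10 starts at roll index 14: 3 remaining rolls

Answer: 0 1 3 5 7 8 9 11 13 14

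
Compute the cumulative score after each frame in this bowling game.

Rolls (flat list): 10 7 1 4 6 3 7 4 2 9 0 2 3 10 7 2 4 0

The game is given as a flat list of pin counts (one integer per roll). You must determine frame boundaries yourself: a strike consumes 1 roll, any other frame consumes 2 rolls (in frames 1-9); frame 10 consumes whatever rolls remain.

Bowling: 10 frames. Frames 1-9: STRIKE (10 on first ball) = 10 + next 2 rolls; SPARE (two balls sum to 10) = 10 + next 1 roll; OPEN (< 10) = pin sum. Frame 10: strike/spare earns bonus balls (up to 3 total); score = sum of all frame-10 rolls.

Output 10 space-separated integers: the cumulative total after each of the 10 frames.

Answer: 18 26 39 53 59 68 73 92 101 105

Derivation:
Frame 1: STRIKE. 10 + next two rolls (7+1) = 18. Cumulative: 18
Frame 2: OPEN (7+1=8). Cumulative: 26
Frame 3: SPARE (4+6=10). 10 + next roll (3) = 13. Cumulative: 39
Frame 4: SPARE (3+7=10). 10 + next roll (4) = 14. Cumulative: 53
Frame 5: OPEN (4+2=6). Cumulative: 59
Frame 6: OPEN (9+0=9). Cumulative: 68
Frame 7: OPEN (2+3=5). Cumulative: 73
Frame 8: STRIKE. 10 + next two rolls (7+2) = 19. Cumulative: 92
Frame 9: OPEN (7+2=9). Cumulative: 101
Frame 10: OPEN. Sum of all frame-10 rolls (4+0) = 4. Cumulative: 105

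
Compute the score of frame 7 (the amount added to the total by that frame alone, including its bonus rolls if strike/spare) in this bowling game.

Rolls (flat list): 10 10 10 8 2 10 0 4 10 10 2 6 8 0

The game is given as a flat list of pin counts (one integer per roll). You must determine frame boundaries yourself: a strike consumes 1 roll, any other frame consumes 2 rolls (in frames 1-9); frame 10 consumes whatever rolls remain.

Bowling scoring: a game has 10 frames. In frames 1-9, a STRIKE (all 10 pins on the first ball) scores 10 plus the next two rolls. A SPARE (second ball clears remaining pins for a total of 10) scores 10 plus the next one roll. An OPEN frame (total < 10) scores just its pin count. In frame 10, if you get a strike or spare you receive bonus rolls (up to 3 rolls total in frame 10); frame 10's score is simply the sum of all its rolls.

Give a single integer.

Answer: 22

Derivation:
Frame 1: STRIKE. 10 + next two rolls (10+10) = 30. Cumulative: 30
Frame 2: STRIKE. 10 + next two rolls (10+8) = 28. Cumulative: 58
Frame 3: STRIKE. 10 + next two rolls (8+2) = 20. Cumulative: 78
Frame 4: SPARE (8+2=10). 10 + next roll (10) = 20. Cumulative: 98
Frame 5: STRIKE. 10 + next two rolls (0+4) = 14. Cumulative: 112
Frame 6: OPEN (0+4=4). Cumulative: 116
Frame 7: STRIKE. 10 + next two rolls (10+2) = 22. Cumulative: 138
Frame 8: STRIKE. 10 + next two rolls (2+6) = 18. Cumulative: 156
Frame 9: OPEN (2+6=8). Cumulative: 164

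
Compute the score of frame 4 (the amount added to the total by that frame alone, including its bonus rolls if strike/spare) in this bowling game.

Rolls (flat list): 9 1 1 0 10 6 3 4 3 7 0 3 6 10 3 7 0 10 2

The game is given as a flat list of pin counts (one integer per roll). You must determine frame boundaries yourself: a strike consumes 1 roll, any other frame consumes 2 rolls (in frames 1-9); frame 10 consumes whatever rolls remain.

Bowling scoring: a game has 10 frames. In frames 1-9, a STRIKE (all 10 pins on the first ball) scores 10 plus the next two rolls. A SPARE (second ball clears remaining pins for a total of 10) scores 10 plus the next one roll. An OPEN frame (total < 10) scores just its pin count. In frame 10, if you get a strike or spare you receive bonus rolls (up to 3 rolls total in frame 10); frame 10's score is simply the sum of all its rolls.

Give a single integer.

Frame 1: SPARE (9+1=10). 10 + next roll (1) = 11. Cumulative: 11
Frame 2: OPEN (1+0=1). Cumulative: 12
Frame 3: STRIKE. 10 + next two rolls (6+3) = 19. Cumulative: 31
Frame 4: OPEN (6+3=9). Cumulative: 40
Frame 5: OPEN (4+3=7). Cumulative: 47
Frame 6: OPEN (7+0=7). Cumulative: 54

Answer: 9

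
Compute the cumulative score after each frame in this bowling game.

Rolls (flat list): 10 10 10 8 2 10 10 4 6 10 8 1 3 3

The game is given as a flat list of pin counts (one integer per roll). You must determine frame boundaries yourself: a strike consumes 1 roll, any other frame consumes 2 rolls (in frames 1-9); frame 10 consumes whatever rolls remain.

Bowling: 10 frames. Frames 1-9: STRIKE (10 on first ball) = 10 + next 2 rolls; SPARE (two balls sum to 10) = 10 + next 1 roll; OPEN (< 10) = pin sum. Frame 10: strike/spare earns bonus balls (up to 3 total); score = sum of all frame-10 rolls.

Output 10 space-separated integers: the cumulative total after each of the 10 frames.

Answer: 30 58 78 98 122 142 162 181 190 196

Derivation:
Frame 1: STRIKE. 10 + next two rolls (10+10) = 30. Cumulative: 30
Frame 2: STRIKE. 10 + next two rolls (10+8) = 28. Cumulative: 58
Frame 3: STRIKE. 10 + next two rolls (8+2) = 20. Cumulative: 78
Frame 4: SPARE (8+2=10). 10 + next roll (10) = 20. Cumulative: 98
Frame 5: STRIKE. 10 + next two rolls (10+4) = 24. Cumulative: 122
Frame 6: STRIKE. 10 + next two rolls (4+6) = 20. Cumulative: 142
Frame 7: SPARE (4+6=10). 10 + next roll (10) = 20. Cumulative: 162
Frame 8: STRIKE. 10 + next two rolls (8+1) = 19. Cumulative: 181
Frame 9: OPEN (8+1=9). Cumulative: 190
Frame 10: OPEN. Sum of all frame-10 rolls (3+3) = 6. Cumulative: 196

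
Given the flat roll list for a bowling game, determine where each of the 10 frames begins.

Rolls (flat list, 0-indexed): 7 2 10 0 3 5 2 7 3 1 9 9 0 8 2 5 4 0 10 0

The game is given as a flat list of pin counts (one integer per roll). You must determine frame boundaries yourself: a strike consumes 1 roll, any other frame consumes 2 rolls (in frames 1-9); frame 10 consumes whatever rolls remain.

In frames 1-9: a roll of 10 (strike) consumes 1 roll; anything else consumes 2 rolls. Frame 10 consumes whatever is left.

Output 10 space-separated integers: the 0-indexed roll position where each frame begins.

Frame 1 starts at roll index 0: rolls=7,2 (sum=9), consumes 2 rolls
Frame 2 starts at roll index 2: roll=10 (strike), consumes 1 roll
Frame 3 starts at roll index 3: rolls=0,3 (sum=3), consumes 2 rolls
Frame 4 starts at roll index 5: rolls=5,2 (sum=7), consumes 2 rolls
Frame 5 starts at roll index 7: rolls=7,3 (sum=10), consumes 2 rolls
Frame 6 starts at roll index 9: rolls=1,9 (sum=10), consumes 2 rolls
Frame 7 starts at roll index 11: rolls=9,0 (sum=9), consumes 2 rolls
Frame 8 starts at roll index 13: rolls=8,2 (sum=10), consumes 2 rolls
Frame 9 starts at roll index 15: rolls=5,4 (sum=9), consumes 2 rolls
Frame 10 starts at roll index 17: 3 remaining rolls

Answer: 0 2 3 5 7 9 11 13 15 17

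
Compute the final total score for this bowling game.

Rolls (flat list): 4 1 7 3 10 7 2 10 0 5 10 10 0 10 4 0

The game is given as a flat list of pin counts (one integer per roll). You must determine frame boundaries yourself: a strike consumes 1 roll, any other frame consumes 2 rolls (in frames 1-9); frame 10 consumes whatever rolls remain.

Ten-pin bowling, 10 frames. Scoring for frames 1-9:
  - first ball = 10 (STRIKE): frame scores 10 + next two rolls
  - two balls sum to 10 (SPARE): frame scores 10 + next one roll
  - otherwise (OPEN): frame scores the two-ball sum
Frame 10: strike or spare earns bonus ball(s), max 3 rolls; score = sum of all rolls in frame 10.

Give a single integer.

Answer: 131

Derivation:
Frame 1: OPEN (4+1=5). Cumulative: 5
Frame 2: SPARE (7+3=10). 10 + next roll (10) = 20. Cumulative: 25
Frame 3: STRIKE. 10 + next two rolls (7+2) = 19. Cumulative: 44
Frame 4: OPEN (7+2=9). Cumulative: 53
Frame 5: STRIKE. 10 + next two rolls (0+5) = 15. Cumulative: 68
Frame 6: OPEN (0+5=5). Cumulative: 73
Frame 7: STRIKE. 10 + next two rolls (10+0) = 20. Cumulative: 93
Frame 8: STRIKE. 10 + next two rolls (0+10) = 20. Cumulative: 113
Frame 9: SPARE (0+10=10). 10 + next roll (4) = 14. Cumulative: 127
Frame 10: OPEN. Sum of all frame-10 rolls (4+0) = 4. Cumulative: 131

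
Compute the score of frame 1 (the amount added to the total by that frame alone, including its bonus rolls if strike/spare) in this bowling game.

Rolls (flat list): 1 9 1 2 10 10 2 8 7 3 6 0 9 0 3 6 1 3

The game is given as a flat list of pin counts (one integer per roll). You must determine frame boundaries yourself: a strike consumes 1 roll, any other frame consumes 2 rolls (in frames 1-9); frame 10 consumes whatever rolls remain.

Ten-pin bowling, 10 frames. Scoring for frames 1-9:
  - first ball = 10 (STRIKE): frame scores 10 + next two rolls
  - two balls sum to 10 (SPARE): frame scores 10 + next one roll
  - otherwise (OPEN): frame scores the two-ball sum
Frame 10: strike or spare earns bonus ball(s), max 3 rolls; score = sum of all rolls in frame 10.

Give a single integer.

Frame 1: SPARE (1+9=10). 10 + next roll (1) = 11. Cumulative: 11
Frame 2: OPEN (1+2=3). Cumulative: 14
Frame 3: STRIKE. 10 + next two rolls (10+2) = 22. Cumulative: 36

Answer: 11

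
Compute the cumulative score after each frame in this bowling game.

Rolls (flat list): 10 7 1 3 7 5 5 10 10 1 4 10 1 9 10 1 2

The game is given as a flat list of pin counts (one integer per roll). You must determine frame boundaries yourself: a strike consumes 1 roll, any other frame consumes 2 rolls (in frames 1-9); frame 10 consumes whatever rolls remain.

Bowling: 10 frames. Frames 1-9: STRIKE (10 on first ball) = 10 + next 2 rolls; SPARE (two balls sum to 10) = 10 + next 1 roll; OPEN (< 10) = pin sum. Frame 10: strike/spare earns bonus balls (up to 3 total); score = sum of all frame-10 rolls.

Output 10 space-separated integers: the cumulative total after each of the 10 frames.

Answer: 18 26 41 61 82 97 102 122 142 155

Derivation:
Frame 1: STRIKE. 10 + next two rolls (7+1) = 18. Cumulative: 18
Frame 2: OPEN (7+1=8). Cumulative: 26
Frame 3: SPARE (3+7=10). 10 + next roll (5) = 15. Cumulative: 41
Frame 4: SPARE (5+5=10). 10 + next roll (10) = 20. Cumulative: 61
Frame 5: STRIKE. 10 + next two rolls (10+1) = 21. Cumulative: 82
Frame 6: STRIKE. 10 + next two rolls (1+4) = 15. Cumulative: 97
Frame 7: OPEN (1+4=5). Cumulative: 102
Frame 8: STRIKE. 10 + next two rolls (1+9) = 20. Cumulative: 122
Frame 9: SPARE (1+9=10). 10 + next roll (10) = 20. Cumulative: 142
Frame 10: STRIKE. Sum of all frame-10 rolls (10+1+2) = 13. Cumulative: 155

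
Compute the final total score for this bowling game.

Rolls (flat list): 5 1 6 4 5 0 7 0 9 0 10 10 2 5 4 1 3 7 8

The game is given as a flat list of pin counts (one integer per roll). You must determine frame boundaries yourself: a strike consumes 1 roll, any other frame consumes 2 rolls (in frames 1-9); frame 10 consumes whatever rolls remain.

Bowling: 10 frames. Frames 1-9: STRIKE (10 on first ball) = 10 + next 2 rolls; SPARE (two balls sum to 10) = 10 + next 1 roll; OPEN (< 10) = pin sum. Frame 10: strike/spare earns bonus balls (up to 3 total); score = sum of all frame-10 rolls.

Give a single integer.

Answer: 111

Derivation:
Frame 1: OPEN (5+1=6). Cumulative: 6
Frame 2: SPARE (6+4=10). 10 + next roll (5) = 15. Cumulative: 21
Frame 3: OPEN (5+0=5). Cumulative: 26
Frame 4: OPEN (7+0=7). Cumulative: 33
Frame 5: OPEN (9+0=9). Cumulative: 42
Frame 6: STRIKE. 10 + next two rolls (10+2) = 22. Cumulative: 64
Frame 7: STRIKE. 10 + next two rolls (2+5) = 17. Cumulative: 81
Frame 8: OPEN (2+5=7). Cumulative: 88
Frame 9: OPEN (4+1=5). Cumulative: 93
Frame 10: SPARE. Sum of all frame-10 rolls (3+7+8) = 18. Cumulative: 111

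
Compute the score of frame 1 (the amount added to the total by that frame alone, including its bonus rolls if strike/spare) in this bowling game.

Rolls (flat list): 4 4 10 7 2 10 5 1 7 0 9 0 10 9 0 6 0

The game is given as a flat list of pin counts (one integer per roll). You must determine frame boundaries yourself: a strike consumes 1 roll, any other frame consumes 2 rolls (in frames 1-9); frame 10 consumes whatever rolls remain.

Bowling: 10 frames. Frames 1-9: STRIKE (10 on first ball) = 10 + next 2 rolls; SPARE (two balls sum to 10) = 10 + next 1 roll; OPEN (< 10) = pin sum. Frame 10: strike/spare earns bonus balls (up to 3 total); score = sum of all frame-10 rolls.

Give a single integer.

Frame 1: OPEN (4+4=8). Cumulative: 8
Frame 2: STRIKE. 10 + next two rolls (7+2) = 19. Cumulative: 27
Frame 3: OPEN (7+2=9). Cumulative: 36

Answer: 8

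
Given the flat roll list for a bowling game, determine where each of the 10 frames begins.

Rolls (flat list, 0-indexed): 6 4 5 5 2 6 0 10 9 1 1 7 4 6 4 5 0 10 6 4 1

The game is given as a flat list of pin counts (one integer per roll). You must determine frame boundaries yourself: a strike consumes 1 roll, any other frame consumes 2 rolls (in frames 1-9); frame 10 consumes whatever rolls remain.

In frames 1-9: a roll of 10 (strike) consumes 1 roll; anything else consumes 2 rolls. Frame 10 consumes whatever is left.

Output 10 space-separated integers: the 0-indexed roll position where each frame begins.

Answer: 0 2 4 6 8 10 12 14 16 18

Derivation:
Frame 1 starts at roll index 0: rolls=6,4 (sum=10), consumes 2 rolls
Frame 2 starts at roll index 2: rolls=5,5 (sum=10), consumes 2 rolls
Frame 3 starts at roll index 4: rolls=2,6 (sum=8), consumes 2 rolls
Frame 4 starts at roll index 6: rolls=0,10 (sum=10), consumes 2 rolls
Frame 5 starts at roll index 8: rolls=9,1 (sum=10), consumes 2 rolls
Frame 6 starts at roll index 10: rolls=1,7 (sum=8), consumes 2 rolls
Frame 7 starts at roll index 12: rolls=4,6 (sum=10), consumes 2 rolls
Frame 8 starts at roll index 14: rolls=4,5 (sum=9), consumes 2 rolls
Frame 9 starts at roll index 16: rolls=0,10 (sum=10), consumes 2 rolls
Frame 10 starts at roll index 18: 3 remaining rolls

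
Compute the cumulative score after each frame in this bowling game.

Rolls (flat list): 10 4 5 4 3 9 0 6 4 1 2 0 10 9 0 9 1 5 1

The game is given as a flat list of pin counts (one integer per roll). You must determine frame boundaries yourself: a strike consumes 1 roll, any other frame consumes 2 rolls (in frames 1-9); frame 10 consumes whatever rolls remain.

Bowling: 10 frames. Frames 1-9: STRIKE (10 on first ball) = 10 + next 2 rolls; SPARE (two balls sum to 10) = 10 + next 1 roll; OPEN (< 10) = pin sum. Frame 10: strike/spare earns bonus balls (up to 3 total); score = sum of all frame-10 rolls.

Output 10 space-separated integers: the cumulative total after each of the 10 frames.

Answer: 19 28 35 44 55 58 77 86 101 107

Derivation:
Frame 1: STRIKE. 10 + next two rolls (4+5) = 19. Cumulative: 19
Frame 2: OPEN (4+5=9). Cumulative: 28
Frame 3: OPEN (4+3=7). Cumulative: 35
Frame 4: OPEN (9+0=9). Cumulative: 44
Frame 5: SPARE (6+4=10). 10 + next roll (1) = 11. Cumulative: 55
Frame 6: OPEN (1+2=3). Cumulative: 58
Frame 7: SPARE (0+10=10). 10 + next roll (9) = 19. Cumulative: 77
Frame 8: OPEN (9+0=9). Cumulative: 86
Frame 9: SPARE (9+1=10). 10 + next roll (5) = 15. Cumulative: 101
Frame 10: OPEN. Sum of all frame-10 rolls (5+1) = 6. Cumulative: 107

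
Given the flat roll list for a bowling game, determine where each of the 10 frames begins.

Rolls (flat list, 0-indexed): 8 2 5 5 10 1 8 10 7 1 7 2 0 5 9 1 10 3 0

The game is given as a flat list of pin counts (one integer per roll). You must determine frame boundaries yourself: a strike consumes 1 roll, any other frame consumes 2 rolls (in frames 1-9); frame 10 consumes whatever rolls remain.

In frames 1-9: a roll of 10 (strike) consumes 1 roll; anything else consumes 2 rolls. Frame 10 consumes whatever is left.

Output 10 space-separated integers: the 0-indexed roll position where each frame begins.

Frame 1 starts at roll index 0: rolls=8,2 (sum=10), consumes 2 rolls
Frame 2 starts at roll index 2: rolls=5,5 (sum=10), consumes 2 rolls
Frame 3 starts at roll index 4: roll=10 (strike), consumes 1 roll
Frame 4 starts at roll index 5: rolls=1,8 (sum=9), consumes 2 rolls
Frame 5 starts at roll index 7: roll=10 (strike), consumes 1 roll
Frame 6 starts at roll index 8: rolls=7,1 (sum=8), consumes 2 rolls
Frame 7 starts at roll index 10: rolls=7,2 (sum=9), consumes 2 rolls
Frame 8 starts at roll index 12: rolls=0,5 (sum=5), consumes 2 rolls
Frame 9 starts at roll index 14: rolls=9,1 (sum=10), consumes 2 rolls
Frame 10 starts at roll index 16: 3 remaining rolls

Answer: 0 2 4 5 7 8 10 12 14 16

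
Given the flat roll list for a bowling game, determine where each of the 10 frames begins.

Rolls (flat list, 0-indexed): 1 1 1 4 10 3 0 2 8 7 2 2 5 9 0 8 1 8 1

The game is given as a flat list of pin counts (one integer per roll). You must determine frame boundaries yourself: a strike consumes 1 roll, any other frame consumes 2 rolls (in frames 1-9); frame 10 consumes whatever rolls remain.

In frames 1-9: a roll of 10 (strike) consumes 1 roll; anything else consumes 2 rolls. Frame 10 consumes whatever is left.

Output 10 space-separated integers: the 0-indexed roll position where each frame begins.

Answer: 0 2 4 5 7 9 11 13 15 17

Derivation:
Frame 1 starts at roll index 0: rolls=1,1 (sum=2), consumes 2 rolls
Frame 2 starts at roll index 2: rolls=1,4 (sum=5), consumes 2 rolls
Frame 3 starts at roll index 4: roll=10 (strike), consumes 1 roll
Frame 4 starts at roll index 5: rolls=3,0 (sum=3), consumes 2 rolls
Frame 5 starts at roll index 7: rolls=2,8 (sum=10), consumes 2 rolls
Frame 6 starts at roll index 9: rolls=7,2 (sum=9), consumes 2 rolls
Frame 7 starts at roll index 11: rolls=2,5 (sum=7), consumes 2 rolls
Frame 8 starts at roll index 13: rolls=9,0 (sum=9), consumes 2 rolls
Frame 9 starts at roll index 15: rolls=8,1 (sum=9), consumes 2 rolls
Frame 10 starts at roll index 17: 2 remaining rolls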